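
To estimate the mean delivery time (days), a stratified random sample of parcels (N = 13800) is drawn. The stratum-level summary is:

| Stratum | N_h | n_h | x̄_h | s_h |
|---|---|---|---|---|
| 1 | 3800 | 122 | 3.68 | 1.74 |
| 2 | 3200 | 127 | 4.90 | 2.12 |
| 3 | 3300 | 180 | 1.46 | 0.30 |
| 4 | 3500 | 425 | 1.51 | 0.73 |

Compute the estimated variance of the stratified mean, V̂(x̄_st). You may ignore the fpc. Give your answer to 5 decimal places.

V̂(x̄_st) ≈ 0.00389

V̂(x̄_st) = Σ W_h² s_h²/n_h, with W_h = N_h/N and N = 13800:
  stratum 1: (3800/13800)²·1.74²/122 = 0.00188169
  stratum 2: (3200/13800)²·2.12²/127 = 0.00190287
  stratum 3: (3300/13800)²·0.30²/180 = 2.85917e-05
  stratum 4: (3500/13800)²·0.73²/425 = 8.06556e-05
V̂(x̄_st) = 0.00389381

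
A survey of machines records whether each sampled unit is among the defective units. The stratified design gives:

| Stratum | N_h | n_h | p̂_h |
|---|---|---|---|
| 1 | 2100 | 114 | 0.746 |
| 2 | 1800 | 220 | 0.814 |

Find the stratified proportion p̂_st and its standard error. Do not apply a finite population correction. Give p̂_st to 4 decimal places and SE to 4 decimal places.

p̂_st ≈ 0.7774, SE ≈ 0.0252

N = 3900; stratum weights W_h = N_h/N.
p̂_st = Σ W_h p̂_h = (2100·0.746 + 1800·0.814)/3900 = 0.77738
V̂(p̂_st) = Σ W_h² p̂_h(1−p̂_h)/(n_h−1):
  stratum 1: (2100/3900)²·0.746·0.254/113 = 0.000486187
  stratum 2: (1800/3900)²·0.814·0.186/219 = 0.000147268
V̂(p̂_st) = 0.000633455; SE = √V̂ = 0.0251685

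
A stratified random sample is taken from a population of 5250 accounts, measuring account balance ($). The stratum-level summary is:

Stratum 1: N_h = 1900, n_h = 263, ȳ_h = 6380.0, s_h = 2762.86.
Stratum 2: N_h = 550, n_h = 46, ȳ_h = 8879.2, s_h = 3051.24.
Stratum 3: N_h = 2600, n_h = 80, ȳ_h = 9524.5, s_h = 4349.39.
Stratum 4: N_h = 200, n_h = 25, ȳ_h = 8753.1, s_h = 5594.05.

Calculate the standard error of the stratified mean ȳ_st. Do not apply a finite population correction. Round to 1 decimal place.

V̂(ȳ_st) = Σ W_h² s_h²/n_h, with W_h = N_h/N and N = 5250:
  stratum 1: (1900/5250)²·2762.86²/263 = 3801.46
  stratum 2: (550/5250)²·3051.24²/46 = 2221.27
  stratum 3: (2600/5250)²·4349.39²/80 = 57995.6
  stratum 4: (200/5250)²·5594.05²/25 = 1816.58
V̂(ȳ_st) = 65834.9
SE(ȳ_st) = √65834.9 = 256.583

SE(ȳ_st) ≈ 256.6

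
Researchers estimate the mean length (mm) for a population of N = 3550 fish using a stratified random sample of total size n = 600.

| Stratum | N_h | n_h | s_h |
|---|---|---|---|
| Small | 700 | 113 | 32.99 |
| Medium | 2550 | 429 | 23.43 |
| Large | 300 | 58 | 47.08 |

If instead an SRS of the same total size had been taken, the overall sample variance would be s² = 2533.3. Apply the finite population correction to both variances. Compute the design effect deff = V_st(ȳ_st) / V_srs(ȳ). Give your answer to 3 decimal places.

deff ≈ 0.309

V̂(ȳ_st) = Σ W_h² (1 − n_h/N_h) s_h²/n_h, with W_h = N_h/N and N = 3550:
  stratum Small: (700/3550)²·(1 − 113/700)·32.99²/113 = 0.314026
  stratum Medium: (2550/3550)²·(1 − 429/2550)·23.43²/429 = 0.549176
  stratum Large: (300/3550)²·(1 − 58/300)·47.08²/58 = 0.220153
V_st = 1.08335
V_srs = (1 − 600/3550)·2533.3/600 = 3.50856
deff = V_st / V_srs = 1.08335/3.50856 = 0.3088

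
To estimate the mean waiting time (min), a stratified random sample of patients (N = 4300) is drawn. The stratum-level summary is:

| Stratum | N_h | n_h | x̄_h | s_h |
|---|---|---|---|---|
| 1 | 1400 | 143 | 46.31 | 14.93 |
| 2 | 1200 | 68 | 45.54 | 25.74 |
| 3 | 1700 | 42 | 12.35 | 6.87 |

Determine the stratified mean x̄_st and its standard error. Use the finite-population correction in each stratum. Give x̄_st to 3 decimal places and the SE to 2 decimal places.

x̄_st ≈ 32.669, SE ≈ 1.02

x̄_st = Σ W_h x̄_h = (1400·46.31 + 1200·45.54 + 1700·12.35)/4300 = 32.66907
V̂(x̄_st) = Σ W_h² (1 − n_h/N_h) s_h²/n_h, with W_h = N_h/N and N = 4300:
  stratum 1: (1400/4300)²·(1 − 143/1400)·14.93²/143 = 0.148358
  stratum 2: (1200/4300)²·(1 − 68/1200)·25.74²/68 = 0.715812
  stratum 3: (1700/4300)²·(1 − 42/1700)·6.87²/42 = 0.171301
V̂(x̄_st) = 1.03547
SE(x̄_st) = √1.03547 = 1.01758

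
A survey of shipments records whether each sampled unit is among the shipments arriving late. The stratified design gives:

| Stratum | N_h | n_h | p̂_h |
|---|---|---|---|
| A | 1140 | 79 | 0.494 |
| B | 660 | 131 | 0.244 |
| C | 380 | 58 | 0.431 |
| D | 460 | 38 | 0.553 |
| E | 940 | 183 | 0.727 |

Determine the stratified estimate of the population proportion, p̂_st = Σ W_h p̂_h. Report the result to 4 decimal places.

p̂_st ≈ 0.5100

N = 3580; stratum weights W_h = N_h/N.
p̂_st = Σ W_h p̂_h = (1140·0.494 + 660·0.244 + 380·0.431 + 460·0.553 + 940·0.727)/3580 = 0.50998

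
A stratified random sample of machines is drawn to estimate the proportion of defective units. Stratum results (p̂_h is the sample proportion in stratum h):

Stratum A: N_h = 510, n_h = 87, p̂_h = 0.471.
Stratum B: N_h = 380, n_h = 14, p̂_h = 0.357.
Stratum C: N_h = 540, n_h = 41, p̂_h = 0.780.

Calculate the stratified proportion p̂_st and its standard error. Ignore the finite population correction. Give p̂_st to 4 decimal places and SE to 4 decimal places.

N = 1430; stratum weights W_h = N_h/N.
p̂_st = Σ W_h p̂_h = (510·0.471 + 380·0.357 + 540·0.780)/1430 = 0.55739
V̂(p̂_st) = Σ W_h² p̂_h(1−p̂_h)/(n_h−1):
  stratum A: (510/1430)²·0.471·0.529/86 = 0.000368508
  stratum B: (380/1430)²·0.357·0.643/13 = 0.0012469
  stratum C: (540/1430)²·0.780·0.220/40 = 0.000611748
V̂(p̂_st) = 0.00222715; SE = √V̂ = 0.0471927

p̂_st ≈ 0.5574, SE ≈ 0.0472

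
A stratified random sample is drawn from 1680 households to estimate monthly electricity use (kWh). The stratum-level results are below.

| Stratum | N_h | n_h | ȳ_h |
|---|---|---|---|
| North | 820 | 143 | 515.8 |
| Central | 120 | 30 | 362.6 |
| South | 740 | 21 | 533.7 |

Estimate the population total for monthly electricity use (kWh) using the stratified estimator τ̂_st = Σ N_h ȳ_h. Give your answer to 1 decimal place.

τ̂_st = Σ N_h ȳ_h = 820·515.8 + 120·362.6 + 740·533.7 = 861406.0

τ̂_st ≈ 861406.0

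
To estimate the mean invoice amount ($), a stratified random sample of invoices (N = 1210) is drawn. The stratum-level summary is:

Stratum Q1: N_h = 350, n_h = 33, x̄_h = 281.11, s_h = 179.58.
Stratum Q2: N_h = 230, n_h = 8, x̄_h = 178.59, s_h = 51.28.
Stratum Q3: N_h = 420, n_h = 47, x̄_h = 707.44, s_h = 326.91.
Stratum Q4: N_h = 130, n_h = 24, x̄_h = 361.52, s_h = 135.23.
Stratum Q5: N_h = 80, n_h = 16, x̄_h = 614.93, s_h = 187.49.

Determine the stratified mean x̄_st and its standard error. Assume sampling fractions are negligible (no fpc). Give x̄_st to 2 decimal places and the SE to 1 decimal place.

x̄_st ≈ 440.31, SE ≈ 19.6

x̄_st = Σ W_h x̄_h = (350·281.11 + 230·178.59 + 420·707.44 + 130·361.52 + 80·614.93)/1210 = 440.31488
V̂(x̄_st) = Σ W_h² s_h²/n_h, with W_h = N_h/N and N = 1210:
  stratum Q1: (350/1210)²·179.58²/33 = 81.765
  stratum Q2: (230/1210)²·51.28²/8 = 11.8766
  stratum Q3: (420/1210)²·326.91²/47 = 273.96
  stratum Q4: (130/1210)²·135.23²/24 = 8.7953
  stratum Q5: (80/1210)²·187.49²/16 = 9.60385
V̂(x̄_st) = 386
SE(x̄_st) = √386 = 19.6469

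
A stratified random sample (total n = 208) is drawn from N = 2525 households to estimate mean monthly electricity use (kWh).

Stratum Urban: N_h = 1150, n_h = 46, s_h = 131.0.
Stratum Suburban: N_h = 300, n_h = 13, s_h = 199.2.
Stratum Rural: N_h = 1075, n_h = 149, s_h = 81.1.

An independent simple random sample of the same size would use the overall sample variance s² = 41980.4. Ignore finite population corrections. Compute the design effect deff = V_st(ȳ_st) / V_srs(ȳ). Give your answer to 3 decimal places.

deff ≈ 0.637

V̂(ȳ_st) = Σ W_h² s_h²/n_h, with W_h = N_h/N and N = 2525:
  stratum Urban: (1150/2525)²·131.0²/46 = 77.3852
  stratum Suburban: (300/2525)²·199.2²/13 = 43.0879
  stratum Rural: (1075/2525)²·81.1²/149 = 8.0011
V_st = 128.474
V_srs = s²/n = 41980.4/208 = 201.829
deff = V_st / V_srs = 128.474/201.829 = 0.6365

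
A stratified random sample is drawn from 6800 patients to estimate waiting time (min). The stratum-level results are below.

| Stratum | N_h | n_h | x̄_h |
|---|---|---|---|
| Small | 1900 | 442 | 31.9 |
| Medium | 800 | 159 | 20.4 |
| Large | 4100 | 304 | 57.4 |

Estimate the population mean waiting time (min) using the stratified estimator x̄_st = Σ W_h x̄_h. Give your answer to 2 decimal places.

x̄_st ≈ 45.92

N = Σ N_h = 6800. Stratum weights W_h = N_h/N.
x̄_st = (1900·31.9 + 800·20.4 + 4100·57.4) / 6800 = 45.9221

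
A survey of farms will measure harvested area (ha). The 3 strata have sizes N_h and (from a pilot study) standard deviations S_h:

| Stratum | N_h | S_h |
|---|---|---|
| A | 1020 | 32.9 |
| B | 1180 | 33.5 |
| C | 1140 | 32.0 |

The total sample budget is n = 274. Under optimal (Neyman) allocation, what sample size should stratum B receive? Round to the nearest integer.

Neyman allocation: n_h = n · N_h S_h / Σ N_i S_i, with n = 274.
  stratum A: N_h·S_h = 1020·32.9 = 33558.00
  stratum B: N_h·S_h = 1180·33.5 = 39530.00
  stratum C: N_h·S_h = 1140·32.0 = 36480.00
Σ N_h S_h = 109568.00
n for stratum B = 274·39530.00/109568.00 = 98.854 → 99

99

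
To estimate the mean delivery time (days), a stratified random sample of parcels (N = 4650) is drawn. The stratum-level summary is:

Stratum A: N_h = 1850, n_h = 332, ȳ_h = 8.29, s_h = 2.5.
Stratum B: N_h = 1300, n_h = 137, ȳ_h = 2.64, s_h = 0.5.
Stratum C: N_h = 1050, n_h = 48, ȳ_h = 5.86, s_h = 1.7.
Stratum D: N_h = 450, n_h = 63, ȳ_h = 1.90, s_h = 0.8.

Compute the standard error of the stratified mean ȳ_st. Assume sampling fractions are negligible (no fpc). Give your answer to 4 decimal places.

SE(ȳ_st) ≈ 0.0793

V̂(ȳ_st) = Σ W_h² s_h²/n_h, with W_h = N_h/N and N = 4650:
  stratum A: (1850/4650)²·2.5²/332 = 0.00297975
  stratum B: (1300/4650)²·0.5²/137 = 0.000142627
  stratum C: (1050/4650)²·1.7²/48 = 0.00306994
  stratum D: (450/4650)²·0.8²/63 = 9.5139e-05
V̂(ȳ_st) = 0.00628745
SE(ȳ_st) = √0.00628745 = 0.0792934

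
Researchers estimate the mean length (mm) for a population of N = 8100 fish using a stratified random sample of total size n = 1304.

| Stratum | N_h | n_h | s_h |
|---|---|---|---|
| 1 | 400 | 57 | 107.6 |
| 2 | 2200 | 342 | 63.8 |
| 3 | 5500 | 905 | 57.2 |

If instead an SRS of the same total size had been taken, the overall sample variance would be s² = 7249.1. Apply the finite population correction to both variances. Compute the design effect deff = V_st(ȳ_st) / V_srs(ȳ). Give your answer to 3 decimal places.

deff ≈ 0.549

V̂(ȳ_st) = Σ W_h² (1 − n_h/N_h) s_h²/n_h, with W_h = N_h/N and N = 8100:
  stratum 1: (400/8100)²·(1 − 57/400)·107.6²/57 = 0.42475
  stratum 2: (2200/8100)²·(1 − 342/2200)·63.8²/342 = 0.741504
  stratum 3: (5500/8100)²·(1 − 905/5500)·57.2²/905 = 1.39258
V_st = 2.55884
V_srs = (1 − 1304/8100)·7249.1/1304 = 4.66418
deff = V_st / V_srs = 2.55884/4.66418 = 0.5486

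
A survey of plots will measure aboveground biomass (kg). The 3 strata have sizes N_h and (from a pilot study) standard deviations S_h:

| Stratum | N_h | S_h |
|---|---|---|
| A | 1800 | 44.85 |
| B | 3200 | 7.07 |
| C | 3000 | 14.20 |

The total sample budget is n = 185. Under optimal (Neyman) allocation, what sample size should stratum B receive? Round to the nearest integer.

29

Neyman allocation: n_h = n · N_h S_h / Σ N_i S_i, with n = 185.
  stratum A: N_h·S_h = 1800·44.85 = 80730.00
  stratum B: N_h·S_h = 3200·7.07 = 22624.00
  stratum C: N_h·S_h = 3000·14.20 = 42600.00
Σ N_h S_h = 145954.00
n for stratum B = 185·22624.00/145954.00 = 28.676 → 29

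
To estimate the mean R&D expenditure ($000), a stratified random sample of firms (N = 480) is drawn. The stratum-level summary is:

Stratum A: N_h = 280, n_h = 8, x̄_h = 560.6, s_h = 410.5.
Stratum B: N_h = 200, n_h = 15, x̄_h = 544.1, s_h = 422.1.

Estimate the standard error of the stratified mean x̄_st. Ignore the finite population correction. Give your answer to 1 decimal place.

SE(x̄_st) ≈ 96.1

V̂(x̄_st) = Σ W_h² s_h²/n_h, with W_h = N_h/N and N = 480:
  stratum A: (280/480)²·410.5²/8 = 7167.54
  stratum B: (200/480)²·422.1²/15 = 2062.13
V̂(x̄_st) = 9229.67
SE(x̄_st) = √9229.67 = 96.0712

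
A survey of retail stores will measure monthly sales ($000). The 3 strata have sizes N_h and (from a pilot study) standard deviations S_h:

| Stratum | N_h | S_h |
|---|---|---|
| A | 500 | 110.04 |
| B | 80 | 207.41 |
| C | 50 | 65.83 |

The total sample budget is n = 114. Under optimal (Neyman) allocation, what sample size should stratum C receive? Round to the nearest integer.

Neyman allocation: n_h = n · N_h S_h / Σ N_i S_i, with n = 114.
  stratum A: N_h·S_h = 500·110.04 = 55020.00
  stratum B: N_h·S_h = 80·207.41 = 16592.80
  stratum C: N_h·S_h = 50·65.83 = 3291.50
Σ N_h S_h = 74904.30
n for stratum C = 114·3291.50/74904.30 = 5.009 → 5

5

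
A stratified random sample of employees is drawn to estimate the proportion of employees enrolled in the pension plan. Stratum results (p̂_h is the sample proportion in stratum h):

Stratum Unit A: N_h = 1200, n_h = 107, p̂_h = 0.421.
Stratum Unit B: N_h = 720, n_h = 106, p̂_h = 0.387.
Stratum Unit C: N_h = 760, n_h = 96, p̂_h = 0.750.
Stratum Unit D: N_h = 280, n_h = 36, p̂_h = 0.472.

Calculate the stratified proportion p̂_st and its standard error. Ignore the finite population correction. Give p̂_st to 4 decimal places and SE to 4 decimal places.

p̂_st ≈ 0.5020, SE ≈ 0.0266

N = 2960; stratum weights W_h = N_h/N.
p̂_st = Σ W_h p̂_h = (1200·0.421 + 720·0.387 + 760·0.750 + 280·0.472)/2960 = 0.50203
V̂(p̂_st) = Σ W_h² p̂_h(1−p̂_h)/(n_h−1):
  stratum Unit A: (1200/2960)²·0.421·0.579/106 = 0.00037795
  stratum Unit B: (720/2960)²·0.387·0.613/105 = 0.000133679
  stratum Unit C: (760/2960)²·0.750·0.250/95 = 0.000130113
  stratum Unit D: (280/2960)²·0.472·0.528/35 = 6.37148e-05
V̂(p̂_st) = 0.000705457; SE = √V̂ = 0.0265604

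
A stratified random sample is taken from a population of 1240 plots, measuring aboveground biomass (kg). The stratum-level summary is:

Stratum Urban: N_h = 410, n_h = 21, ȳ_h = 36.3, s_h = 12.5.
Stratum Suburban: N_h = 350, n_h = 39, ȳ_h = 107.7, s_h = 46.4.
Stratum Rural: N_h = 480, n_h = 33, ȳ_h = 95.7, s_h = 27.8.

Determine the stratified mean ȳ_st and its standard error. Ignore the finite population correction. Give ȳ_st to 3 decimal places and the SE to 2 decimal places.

ȳ_st ≈ 79.447, SE ≈ 2.95

ȳ_st = Σ W_h ȳ_h = (410·36.3 + 350·107.7 + 480·95.7)/1240 = 79.44677
V̂(ȳ_st) = Σ W_h² s_h²/n_h, with W_h = N_h/N and N = 1240:
  stratum Urban: (410/1240)²·12.5²/21 = 0.813439
  stratum Suburban: (350/1240)²·46.4²/39 = 4.39809
  stratum Rural: (480/1240)²·27.8²/33 = 3.50925
V̂(ȳ_st) = 8.72078
SE(ȳ_st) = √8.72078 = 2.9531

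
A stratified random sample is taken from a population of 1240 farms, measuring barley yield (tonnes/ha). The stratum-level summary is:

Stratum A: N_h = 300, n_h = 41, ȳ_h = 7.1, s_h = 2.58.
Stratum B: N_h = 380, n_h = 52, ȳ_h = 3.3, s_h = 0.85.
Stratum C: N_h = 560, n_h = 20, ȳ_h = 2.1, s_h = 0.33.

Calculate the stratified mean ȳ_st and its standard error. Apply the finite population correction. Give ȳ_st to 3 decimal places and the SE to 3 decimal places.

ȳ_st ≈ 3.677, SE ≈ 0.102

ȳ_st = Σ W_h ȳ_h = (300·7.1 + 380·3.3 + 560·2.1)/1240 = 3.67742
V̂(ȳ_st) = Σ W_h² (1 − n_h/N_h) s_h²/n_h, with W_h = N_h/N and N = 1240:
  stratum A: (300/1240)²·(1 − 41/300)·2.58²/41 = 0.00820414
  stratum B: (380/1240)²·(1 − 52/380)·0.85²/52 = 0.00112629
  stratum C: (560/1240)²·(1 − 20/560)·0.33²/20 = 0.00107087
V̂(ȳ_st) = 0.0104013
SE(ȳ_st) = √0.0104013 = 0.101987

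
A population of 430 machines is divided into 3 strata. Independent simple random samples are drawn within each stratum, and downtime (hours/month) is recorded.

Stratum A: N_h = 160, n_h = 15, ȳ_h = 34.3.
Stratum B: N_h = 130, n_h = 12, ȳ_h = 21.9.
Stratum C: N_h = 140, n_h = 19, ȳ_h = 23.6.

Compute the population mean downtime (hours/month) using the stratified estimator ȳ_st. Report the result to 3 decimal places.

ȳ_st ≈ 27.067

N = Σ N_h = 430. Stratum weights W_h = N_h/N.
ȳ_st = (160·34.3 + 130·21.9 + 140·23.6) / 430 = 27.06744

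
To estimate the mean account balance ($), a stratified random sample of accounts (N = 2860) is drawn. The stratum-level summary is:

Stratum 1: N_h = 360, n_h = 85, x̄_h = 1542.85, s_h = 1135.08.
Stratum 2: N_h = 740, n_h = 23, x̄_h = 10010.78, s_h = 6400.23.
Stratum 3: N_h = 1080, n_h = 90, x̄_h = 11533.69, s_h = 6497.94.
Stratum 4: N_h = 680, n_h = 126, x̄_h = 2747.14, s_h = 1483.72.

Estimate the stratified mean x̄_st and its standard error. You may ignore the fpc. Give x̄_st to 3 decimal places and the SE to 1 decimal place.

x̄_st ≈ 7792.952, SE ≈ 432.9

x̄_st = Σ W_h x̄_h = (360·1542.85 + 740·10010.78 + 1080·11533.69 + 680·2747.14)/2860 = 7792.95231
V̂(x̄_st) = Σ W_h² s_h²/n_h, with W_h = N_h/N and N = 2860:
  stratum 1: (360/2860)²·1135.08²/85 = 240.163
  stratum 2: (740/2860)²·6400.23²/23 = 119233
  stratum 3: (1080/2860)²·6497.94²/90 = 66899.7
  stratum 4: (680/2860)²·1483.72²/126 = 987.686
V̂(x̄_st) = 187360
SE(x̄_st) = √187360 = 432.851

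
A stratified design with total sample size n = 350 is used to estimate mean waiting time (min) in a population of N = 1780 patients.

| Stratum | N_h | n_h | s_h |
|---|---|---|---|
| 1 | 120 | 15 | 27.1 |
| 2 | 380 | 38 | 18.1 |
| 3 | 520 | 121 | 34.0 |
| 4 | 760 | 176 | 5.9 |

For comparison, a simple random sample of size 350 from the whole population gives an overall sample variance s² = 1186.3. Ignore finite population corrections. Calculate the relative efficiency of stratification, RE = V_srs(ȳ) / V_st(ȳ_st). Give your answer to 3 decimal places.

V̂(ȳ_st) = Σ W_h² s_h²/n_h, with W_h = N_h/N and N = 1780:
  stratum 1: (120/1780)²·27.1²/15 = 0.22252
  stratum 2: (380/1780)²·18.1²/38 = 0.392917
  stratum 3: (520/1780)²·34.0²/121 = 0.815341
  stratum 4: (760/1780)²·5.9²/176 = 0.0360561
V_st = 1.46683
V_srs = s²/n = 1186.3/350 = 3.38943
Relative efficiency = V_srs / V_st = 3.38943/1.46683 = 2.3107

RE ≈ 2.311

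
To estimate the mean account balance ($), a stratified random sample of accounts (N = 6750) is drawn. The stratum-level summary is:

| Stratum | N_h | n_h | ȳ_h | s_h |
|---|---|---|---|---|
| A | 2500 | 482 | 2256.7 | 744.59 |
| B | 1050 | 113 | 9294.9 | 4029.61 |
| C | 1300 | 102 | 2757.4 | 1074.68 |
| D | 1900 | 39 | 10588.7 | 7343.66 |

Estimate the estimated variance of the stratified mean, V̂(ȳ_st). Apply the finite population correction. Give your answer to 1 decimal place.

V̂(ȳ_st) ≈ 110930.5

V̂(ȳ_st) = Σ W_h² (1 − n_h/N_h) s_h²/n_h, with W_h = N_h/N and N = 6750:
  stratum A: (2500/6750)²·(1 − 482/2500)·744.59²/482 = 127.362
  stratum B: (1050/6750)²·(1 − 113/1050)·4029.61²/113 = 3102.91
  stratum C: (1300/6750)²·(1 − 102/1300)·1074.68²/102 = 387.035
  stratum D: (1900/6750)²·(1 − 39/1900)·7343.66²/39 = 107313
V̂(ȳ_st) = 110930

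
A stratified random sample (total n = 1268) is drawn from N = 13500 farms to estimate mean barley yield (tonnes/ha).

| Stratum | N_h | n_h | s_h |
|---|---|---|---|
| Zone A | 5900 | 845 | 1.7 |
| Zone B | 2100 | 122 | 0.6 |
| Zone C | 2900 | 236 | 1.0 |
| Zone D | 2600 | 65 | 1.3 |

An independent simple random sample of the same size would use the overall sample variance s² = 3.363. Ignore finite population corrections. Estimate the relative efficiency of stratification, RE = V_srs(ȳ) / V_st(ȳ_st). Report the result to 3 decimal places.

RE ≈ 1.407

V̂(ȳ_st) = Σ W_h² s_h²/n_h, with W_h = N_h/N and N = 13500:
  stratum Zone A: (5900/13500)²·1.7²/845 = 0.000653247
  stratum Zone B: (2100/13500)²·0.6²/122 = 7.14026e-05
  stratum Zone C: (2900/13500)²·1.0²/236 = 0.000195531
  stratum Zone D: (2600/13500)²·1.3²/65 = 0.00096439
V_st = 0.00188457
V_srs = s²/n = 3.363/1268 = 0.00265221
Relative efficiency = V_srs / V_st = 0.00265221/0.00188457 = 1.4073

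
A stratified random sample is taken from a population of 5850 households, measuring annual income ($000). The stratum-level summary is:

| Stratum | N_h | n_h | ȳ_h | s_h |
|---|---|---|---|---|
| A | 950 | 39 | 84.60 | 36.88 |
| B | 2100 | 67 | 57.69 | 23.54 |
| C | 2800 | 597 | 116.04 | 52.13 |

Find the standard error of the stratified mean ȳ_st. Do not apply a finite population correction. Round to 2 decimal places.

SE(ȳ_st) ≈ 1.74

V̂(ȳ_st) = Σ W_h² s_h²/n_h, with W_h = N_h/N and N = 5850:
  stratum A: (950/5850)²·36.88²/39 = 0.919714
  stratum B: (2100/5850)²·23.54²/67 = 1.06577
  stratum C: (2800/5850)²·52.13²/597 = 1.04281
V̂(ȳ_st) = 3.0283
SE(ȳ_st) = √3.0283 = 1.7402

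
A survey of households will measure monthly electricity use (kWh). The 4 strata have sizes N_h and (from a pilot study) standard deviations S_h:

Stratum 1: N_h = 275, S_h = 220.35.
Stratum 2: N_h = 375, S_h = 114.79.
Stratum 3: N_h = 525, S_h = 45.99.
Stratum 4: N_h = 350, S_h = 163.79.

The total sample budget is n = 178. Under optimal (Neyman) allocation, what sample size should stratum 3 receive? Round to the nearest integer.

23

Neyman allocation: n_h = n · N_h S_h / Σ N_i S_i, with n = 178.
  stratum 1: N_h·S_h = 275·220.35 = 60596.25
  stratum 2: N_h·S_h = 375·114.79 = 43046.25
  stratum 3: N_h·S_h = 525·45.99 = 24144.75
  stratum 4: N_h·S_h = 350·163.79 = 57326.50
Σ N_h S_h = 185113.75
n for stratum 3 = 178·24144.75/185113.75 = 23.217 → 23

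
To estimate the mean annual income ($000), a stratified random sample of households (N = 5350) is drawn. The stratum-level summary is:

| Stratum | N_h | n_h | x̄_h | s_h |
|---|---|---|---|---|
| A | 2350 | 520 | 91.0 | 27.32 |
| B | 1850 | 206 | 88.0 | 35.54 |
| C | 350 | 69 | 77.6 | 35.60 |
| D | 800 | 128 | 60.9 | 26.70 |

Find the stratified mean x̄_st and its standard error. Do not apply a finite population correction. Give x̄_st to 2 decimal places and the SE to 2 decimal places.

x̄_st ≈ 84.59, SE ≈ 1.10

x̄_st = Σ W_h x̄_h = (2350·91.0 + 1850·88.0 + 350·77.6 + 800·60.9)/5350 = 84.58505
V̂(x̄_st) = Σ W_h² s_h²/n_h, with W_h = N_h/N and N = 5350:
  stratum A: (2350/5350)²·27.32²/520 = 0.27694
  stratum B: (1850/5350)²·35.54²/206 = 0.733168
  stratum C: (350/5350)²·35.60²/69 = 0.0786103
  stratum D: (800/5350)²·26.70²/128 = 0.124533
V̂(x̄_st) = 1.21325
SE(x̄_st) = √1.21325 = 1.10148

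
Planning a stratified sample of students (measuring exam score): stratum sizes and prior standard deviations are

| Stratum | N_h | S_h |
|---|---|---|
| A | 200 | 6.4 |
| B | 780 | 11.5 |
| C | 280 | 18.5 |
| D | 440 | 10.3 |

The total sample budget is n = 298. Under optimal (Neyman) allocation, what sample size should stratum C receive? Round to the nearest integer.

77

Neyman allocation: n_h = n · N_h S_h / Σ N_i S_i, with n = 298.
  stratum A: N_h·S_h = 200·6.4 = 1280.00
  stratum B: N_h·S_h = 780·11.5 = 8970.00
  stratum C: N_h·S_h = 280·18.5 = 5180.00
  stratum D: N_h·S_h = 440·10.3 = 4532.00
Σ N_h S_h = 19962.00
n for stratum C = 298·5180.00/19962.00 = 77.329 → 77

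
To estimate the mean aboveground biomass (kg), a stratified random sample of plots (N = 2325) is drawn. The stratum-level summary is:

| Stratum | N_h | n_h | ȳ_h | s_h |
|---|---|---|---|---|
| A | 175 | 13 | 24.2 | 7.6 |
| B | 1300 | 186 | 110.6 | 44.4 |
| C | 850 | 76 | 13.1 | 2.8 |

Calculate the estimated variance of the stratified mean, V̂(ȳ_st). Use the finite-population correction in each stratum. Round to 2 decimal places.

V̂(ȳ_st) = Σ W_h² (1 − n_h/N_h) s_h²/n_h, with W_h = N_h/N and N = 2325:
  stratum A: (175/2325)²·(1 − 13/175)·7.6²/13 = 0.0233019
  stratum B: (1300/2325)²·(1 − 186/1300)·44.4²/186 = 2.83946
  stratum C: (850/2325)²·(1 − 76/850)·2.8²/76 = 0.012555
V̂(ȳ_st) = 2.87532

V̂(ȳ_st) ≈ 2.88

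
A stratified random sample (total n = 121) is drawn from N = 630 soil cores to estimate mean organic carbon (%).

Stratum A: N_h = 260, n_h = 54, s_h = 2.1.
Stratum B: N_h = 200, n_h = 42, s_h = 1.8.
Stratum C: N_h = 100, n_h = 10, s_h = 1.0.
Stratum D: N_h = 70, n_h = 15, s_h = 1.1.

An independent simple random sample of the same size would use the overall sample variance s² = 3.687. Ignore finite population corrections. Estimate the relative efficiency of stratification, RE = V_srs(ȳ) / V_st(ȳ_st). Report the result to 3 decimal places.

RE ≈ 1.209

V̂(ȳ_st) = Σ W_h² s_h²/n_h, with W_h = N_h/N and N = 630:
  stratum A: (260/630)²·2.1²/54 = 0.0139095
  stratum B: (200/630)²·1.8²/42 = 0.00777454
  stratum C: (100/630)²·1.0²/10 = 0.00251953
  stratum D: (70/630)²·1.1²/15 = 0.000995885
V_st = 0.0251994
V_srs = s²/n = 3.687/121 = 0.0304711
Relative efficiency = V_srs / V_st = 0.0304711/0.0251994 = 1.2092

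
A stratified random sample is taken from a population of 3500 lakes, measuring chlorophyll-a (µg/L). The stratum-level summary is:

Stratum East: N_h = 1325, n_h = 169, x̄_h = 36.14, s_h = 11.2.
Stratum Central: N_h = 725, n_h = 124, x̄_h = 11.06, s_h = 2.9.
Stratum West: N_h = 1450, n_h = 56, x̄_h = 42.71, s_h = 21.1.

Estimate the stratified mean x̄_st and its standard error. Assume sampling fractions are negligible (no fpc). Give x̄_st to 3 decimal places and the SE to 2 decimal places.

x̄_st = Σ W_h x̄_h = (1325·36.14 + 725·11.06 + 1450·42.71)/3500 = 33.66671
V̂(x̄_st) = Σ W_h² s_h²/n_h, with W_h = N_h/N and N = 3500:
  stratum East: (1325/3500)²·11.2²/169 = 0.106376
  stratum Central: (725/3500)²·2.9²/124 = 0.00291014
  stratum West: (1450/3500)²·21.1²/56 = 1.36451
V̂(x̄_st) = 1.4738
SE(x̄_st) = √1.4738 = 1.214

x̄_st ≈ 33.667, SE ≈ 1.21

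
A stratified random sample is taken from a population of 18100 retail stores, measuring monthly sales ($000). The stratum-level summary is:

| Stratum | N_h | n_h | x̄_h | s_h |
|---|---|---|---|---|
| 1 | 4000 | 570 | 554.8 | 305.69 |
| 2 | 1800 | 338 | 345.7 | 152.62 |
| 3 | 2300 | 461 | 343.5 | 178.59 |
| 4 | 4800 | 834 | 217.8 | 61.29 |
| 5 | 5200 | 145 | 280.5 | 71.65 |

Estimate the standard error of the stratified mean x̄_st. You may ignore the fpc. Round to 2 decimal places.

SE(x̄_st) ≈ 3.61

V̂(x̄_st) = Σ W_h² s_h²/n_h, with W_h = N_h/N and N = 18100:
  stratum 1: (4000/18100)²·305.69²/570 = 8.00664
  stratum 2: (1800/18100)²·152.62²/338 = 0.681544
  stratum 3: (2300/18100)²·178.59²/461 = 1.11715
  stratum 4: (4800/18100)²·61.29²/834 = 0.316766
  stratum 5: (5200/18100)²·71.65²/145 = 2.92223
V̂(x̄_st) = 13.0443
SE(x̄_st) = √13.0443 = 3.61169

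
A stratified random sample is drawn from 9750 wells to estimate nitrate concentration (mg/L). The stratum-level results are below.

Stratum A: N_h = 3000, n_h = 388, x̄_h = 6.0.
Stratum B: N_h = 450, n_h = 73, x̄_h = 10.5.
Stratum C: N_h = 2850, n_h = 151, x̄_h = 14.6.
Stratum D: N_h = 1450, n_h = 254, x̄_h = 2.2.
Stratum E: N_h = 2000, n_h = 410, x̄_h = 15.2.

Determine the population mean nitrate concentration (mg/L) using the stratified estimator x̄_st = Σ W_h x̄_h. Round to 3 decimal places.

x̄_st ≈ 10.044

N = Σ N_h = 9750. Stratum weights W_h = N_h/N.
x̄_st = (3000·6.0 + 450·10.5 + 2850·14.6 + 1450·2.2 + 2000·15.2) / 9750 = 10.04359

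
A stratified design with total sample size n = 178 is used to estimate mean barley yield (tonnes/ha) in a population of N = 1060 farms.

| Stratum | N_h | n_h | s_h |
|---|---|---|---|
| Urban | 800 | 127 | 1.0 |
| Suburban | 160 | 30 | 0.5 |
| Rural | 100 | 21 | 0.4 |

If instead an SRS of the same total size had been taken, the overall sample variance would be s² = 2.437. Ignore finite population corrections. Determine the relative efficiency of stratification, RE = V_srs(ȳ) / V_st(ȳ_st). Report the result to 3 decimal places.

RE ≈ 2.887

V̂(ȳ_st) = Σ W_h² s_h²/n_h, with W_h = N_h/N and N = 1060:
  stratum Urban: (800/1060)²·1.0²/127 = 0.00448502
  stratum Suburban: (160/1060)²·0.5²/30 = 0.000189866
  stratum Rural: (100/1060)²·0.4²/21 = 6.78093e-05
V_st = 0.0047427
V_srs = s²/n = 2.437/178 = 0.013691
Relative efficiency = V_srs / V_st = 0.013691/0.0047427 = 2.8868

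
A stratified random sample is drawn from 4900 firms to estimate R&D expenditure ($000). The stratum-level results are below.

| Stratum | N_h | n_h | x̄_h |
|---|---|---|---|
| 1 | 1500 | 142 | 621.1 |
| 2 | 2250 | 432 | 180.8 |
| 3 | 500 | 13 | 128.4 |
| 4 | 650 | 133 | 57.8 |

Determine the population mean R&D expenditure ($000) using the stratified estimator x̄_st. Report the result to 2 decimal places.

N = Σ N_h = 4900. Stratum weights W_h = N_h/N.
x̄_st = (1500·621.1 + 2250·180.8 + 500·128.4 + 650·57.8) / 4900 = 293.9224

x̄_st ≈ 293.92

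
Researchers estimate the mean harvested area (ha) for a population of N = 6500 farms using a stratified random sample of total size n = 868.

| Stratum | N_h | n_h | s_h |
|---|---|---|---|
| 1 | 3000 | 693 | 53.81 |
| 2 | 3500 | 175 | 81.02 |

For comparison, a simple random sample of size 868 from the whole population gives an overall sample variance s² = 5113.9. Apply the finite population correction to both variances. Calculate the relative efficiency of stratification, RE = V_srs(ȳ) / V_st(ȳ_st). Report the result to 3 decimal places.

V̂(ȳ_st) = Σ W_h² (1 − n_h/N_h) s_h²/n_h, with W_h = N_h/N and N = 6500:
  stratum 1: (3000/6500)²·(1 − 693/3000)·53.81²/693 = 0.684439
  stratum 2: (3500/6500)²·(1 − 175/3500)·81.02²/175 = 10.3319
V_st = 11.0163
V_srs = (1 − 868/6500)·5113.9/868 = 5.10484
Relative efficiency = V_srs / V_st = 5.10484/11.0163 = 0.4634

RE ≈ 0.463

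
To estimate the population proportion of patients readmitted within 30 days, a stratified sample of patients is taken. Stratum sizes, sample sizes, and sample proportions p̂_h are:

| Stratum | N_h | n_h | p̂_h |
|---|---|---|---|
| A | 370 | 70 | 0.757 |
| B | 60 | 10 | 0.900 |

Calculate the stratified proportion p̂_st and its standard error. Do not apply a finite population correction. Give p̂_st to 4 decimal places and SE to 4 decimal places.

p̂_st ≈ 0.7770, SE ≈ 0.0466

N = 430; stratum weights W_h = N_h/N.
p̂_st = Σ W_h p̂_h = (370·0.757 + 60·0.900)/430 = 0.77695
V̂(p̂_st) = Σ W_h² p̂_h(1−p̂_h)/(n_h−1):
  stratum A: (370/430)²·0.757·0.243/69 = 0.00197387
  stratum B: (60/430)²·0.900·0.100/9 = 0.0001947
V̂(p̂_st) = 0.00216857; SE = √V̂ = 0.046568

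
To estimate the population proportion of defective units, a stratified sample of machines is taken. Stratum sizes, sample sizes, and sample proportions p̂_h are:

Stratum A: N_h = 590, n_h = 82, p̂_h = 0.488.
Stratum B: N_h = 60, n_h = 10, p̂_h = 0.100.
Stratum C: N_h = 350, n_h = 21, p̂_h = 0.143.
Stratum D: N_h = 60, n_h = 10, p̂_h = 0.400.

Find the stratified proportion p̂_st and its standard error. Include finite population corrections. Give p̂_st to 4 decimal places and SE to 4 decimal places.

p̂_st ≈ 0.3471, SE ≈ 0.0394

N = 1060; stratum weights W_h = N_h/N.
p̂_st = Σ W_h p̂_h = (590·0.488 + 60·0.100 + 350·0.143 + 60·0.400)/1060 = 0.34714
V̂(p̂_st) = Σ W_h² (1 − n_h/N_h) p̂_h(1−p̂_h)/(n_h−1):
  stratum A: (590/1060)²·(1 − 82/590)·0.488·0.512/81 = 0.000822827
  stratum B: (60/1060)²·(1 − 10/60)·0.100·0.900/9 = 2.66999e-05
  stratum C: (350/1060)²·(1 − 21/350)·0.143·0.857/20 = 0.00062797
  stratum D: (60/1060)²·(1 − 10/60)·0.400·0.600/9 = 7.11997e-05
V̂(p̂_st) = 0.0015487; SE = √V̂ = 0.0393535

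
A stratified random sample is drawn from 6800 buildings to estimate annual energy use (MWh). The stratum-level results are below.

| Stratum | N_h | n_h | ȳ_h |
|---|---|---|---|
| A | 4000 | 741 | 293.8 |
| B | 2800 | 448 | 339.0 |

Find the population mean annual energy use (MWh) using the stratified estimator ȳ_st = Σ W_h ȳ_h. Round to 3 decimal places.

N = Σ N_h = 6800. Stratum weights W_h = N_h/N.
ȳ_st = (4000·293.8 + 2800·339.0) / 6800 = 312.41176

ȳ_st ≈ 312.412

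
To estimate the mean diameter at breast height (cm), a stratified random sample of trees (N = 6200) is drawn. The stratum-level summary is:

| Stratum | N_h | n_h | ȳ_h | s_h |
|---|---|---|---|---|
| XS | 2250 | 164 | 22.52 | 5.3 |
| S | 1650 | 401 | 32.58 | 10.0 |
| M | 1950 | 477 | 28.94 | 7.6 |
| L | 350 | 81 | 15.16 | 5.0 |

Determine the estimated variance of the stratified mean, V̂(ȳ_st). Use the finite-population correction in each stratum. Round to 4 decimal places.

V̂(ȳ_st) = Σ W_h² (1 − n_h/N_h) s_h²/n_h, with W_h = N_h/N and N = 6200:
  stratum XS: (2250/6200)²·(1 − 164/2250)·5.3²/164 = 0.0209132
  stratum S: (1650/6200)²·(1 − 401/1650)·10.0²/401 = 0.0133696
  stratum M: (1950/6200)²·(1 − 477/1950)·7.6²/477 = 0.00904821
  stratum L: (350/6200)²·(1 − 81/350)·5.0²/81 = 0.000755948
V̂(ȳ_st) = 0.044087

V̂(ȳ_st) ≈ 0.0441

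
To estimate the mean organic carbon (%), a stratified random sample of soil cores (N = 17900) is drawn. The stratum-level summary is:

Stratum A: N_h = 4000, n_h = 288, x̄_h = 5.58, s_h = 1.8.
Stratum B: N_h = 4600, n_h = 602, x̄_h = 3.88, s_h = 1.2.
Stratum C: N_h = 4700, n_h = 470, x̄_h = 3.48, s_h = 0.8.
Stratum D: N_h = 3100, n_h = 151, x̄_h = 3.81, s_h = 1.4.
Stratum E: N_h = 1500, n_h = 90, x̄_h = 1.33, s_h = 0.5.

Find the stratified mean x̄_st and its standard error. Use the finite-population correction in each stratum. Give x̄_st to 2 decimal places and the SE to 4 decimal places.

x̄_st ≈ 3.93, SE ≈ 0.0336

x̄_st = Σ W_h x̄_h = (4000·5.58 + 4600·3.88 + 4700·3.48 + 3100·3.81 + 1500·1.33)/17900 = 3.92905
V̂(x̄_st) = Σ W_h² (1 − n_h/N_h) s_h²/n_h, with W_h = N_h/N and N = 17900:
  stratum A: (4000/17900)²·(1 − 288/4000)·1.8²/288 = 0.000521332
  stratum B: (4600/17900)²·(1 − 602/4600)·1.2²/602 = 0.000137297
  stratum C: (4700/17900)²·(1 − 470/4700)·0.8²/470 = 8.44917e-05
  stratum D: (3100/17900)²·(1 − 151/3100)·1.4²/151 = 0.000370348
  stratum E: (1500/17900)²·(1 − 90/1500)·0.5²/90 = 1.83359e-05
V̂(x̄_st) = 0.0011318
SE(x̄_st) = √0.0011318 = 0.0336423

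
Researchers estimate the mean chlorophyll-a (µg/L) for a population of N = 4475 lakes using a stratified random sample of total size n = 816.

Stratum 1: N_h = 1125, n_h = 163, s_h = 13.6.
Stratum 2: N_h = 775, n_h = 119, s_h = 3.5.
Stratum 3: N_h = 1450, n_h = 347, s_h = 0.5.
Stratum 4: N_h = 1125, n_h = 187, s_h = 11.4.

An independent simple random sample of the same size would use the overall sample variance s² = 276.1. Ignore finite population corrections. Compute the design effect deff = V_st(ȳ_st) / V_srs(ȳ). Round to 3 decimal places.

V̂(ȳ_st) = Σ W_h² s_h²/n_h, with W_h = N_h/N and N = 4475:
  stratum 1: (1125/4475)²·13.6²/163 = 0.0717149
  stratum 2: (775/4475)²·3.5²/119 = 0.0030875
  stratum 3: (1450/4475)²·0.5²/347 = 7.56416e-05
  stratum 4: (1125/4475)²·11.4²/187 = 0.0439225
V_st = 0.118801
V_srs = s²/n = 276.1/816 = 0.338358
deff = V_st / V_srs = 0.118801/0.338358 = 0.3511

deff ≈ 0.351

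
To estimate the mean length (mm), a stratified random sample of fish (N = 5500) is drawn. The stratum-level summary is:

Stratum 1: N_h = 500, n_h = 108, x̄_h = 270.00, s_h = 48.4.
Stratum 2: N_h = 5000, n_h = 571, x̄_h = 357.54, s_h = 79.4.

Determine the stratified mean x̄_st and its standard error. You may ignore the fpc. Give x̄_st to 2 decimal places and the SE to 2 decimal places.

x̄_st = Σ W_h x̄_h = (500·270.00 + 5000·357.54)/5500 = 349.58182
V̂(x̄_st) = Σ W_h² s_h²/n_h, with W_h = N_h/N and N = 5500:
  stratum 1: (500/5500)²·48.4²/108 = 0.179259
  stratum 2: (5000/5500)²·79.4²/571 = 9.12472
V̂(x̄_st) = 9.30398
SE(x̄_st) = √9.30398 = 3.05024

x̄_st ≈ 349.58, SE ≈ 3.05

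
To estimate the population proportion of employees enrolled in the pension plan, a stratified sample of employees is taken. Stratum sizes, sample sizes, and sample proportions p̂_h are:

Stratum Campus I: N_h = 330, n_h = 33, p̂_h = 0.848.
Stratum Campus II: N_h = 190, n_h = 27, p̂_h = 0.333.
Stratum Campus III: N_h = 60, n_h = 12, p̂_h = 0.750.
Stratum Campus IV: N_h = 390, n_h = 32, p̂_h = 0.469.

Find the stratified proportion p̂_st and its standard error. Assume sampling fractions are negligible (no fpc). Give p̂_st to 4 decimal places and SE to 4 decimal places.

N = 970; stratum weights W_h = N_h/N.
p̂_st = Σ W_h p̂_h = (330·0.848 + 190·0.333 + 60·0.750 + 390·0.469)/970 = 0.58868
V̂(p̂_st) = Σ W_h² p̂_h(1−p̂_h)/(n_h−1):
  stratum Campus I: (330/970)²·0.848·0.152/32 = 0.000466202
  stratum Campus II: (190/970)²·0.333·0.667/26 = 0.000327763
  stratum Campus III: (60/970)²·0.750·0.250/11 = 6.5218e-05
  stratum Campus IV: (390/970)²·0.469·0.531/31 = 0.00129865
V̂(p̂_st) = 0.00215783; SE = √V̂ = 0.0464525

p̂_st ≈ 0.5887, SE ≈ 0.0465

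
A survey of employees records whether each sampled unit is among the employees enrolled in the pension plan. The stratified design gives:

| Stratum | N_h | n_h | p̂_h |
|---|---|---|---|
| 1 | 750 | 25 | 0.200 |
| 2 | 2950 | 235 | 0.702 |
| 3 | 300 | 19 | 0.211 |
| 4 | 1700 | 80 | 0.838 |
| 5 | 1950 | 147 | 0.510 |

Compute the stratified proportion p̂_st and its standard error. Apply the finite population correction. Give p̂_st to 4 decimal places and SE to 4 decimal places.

p̂_st ≈ 0.6148, SE ≈ 0.0195

N = 7650; stratum weights W_h = N_h/N.
p̂_st = Σ W_h p̂_h = (750·0.200 + 2950·0.702 + 300·0.211 + 1700·0.838 + 1950·0.510)/7650 = 0.61481
V̂(p̂_st) = Σ W_h² (1 − n_h/N_h) p̂_h(1−p̂_h)/(n_h−1):
  stratum 1: (750/7650)²·(1 − 25/750)·0.200·0.800/24 = 6.1942e-05
  stratum 2: (2950/7650)²·(1 − 235/2950)·0.702·0.298/234 = 0.000122351
  stratum 3: (300/7650)²·(1 − 19/300)·0.211·0.789/18 = 1.33227e-05
  stratum 4: (1700/7650)²·(1 − 80/1700)·0.838·0.162/79 = 8.08673e-05
  stratum 5: (1950/7650)²·(1 − 147/1950)·0.510·0.490/146 = 0.00010283
V̂(p̂_st) = 0.000381313; SE = √V̂ = 0.0195272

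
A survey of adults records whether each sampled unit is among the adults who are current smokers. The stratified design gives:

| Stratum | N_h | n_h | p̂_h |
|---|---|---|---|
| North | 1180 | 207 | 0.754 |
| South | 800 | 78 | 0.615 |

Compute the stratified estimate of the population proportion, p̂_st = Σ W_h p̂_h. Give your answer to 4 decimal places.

p̂_st ≈ 0.6978

N = 1980; stratum weights W_h = N_h/N.
p̂_st = Σ W_h p̂_h = (1180·0.754 + 800·0.615)/1980 = 0.69784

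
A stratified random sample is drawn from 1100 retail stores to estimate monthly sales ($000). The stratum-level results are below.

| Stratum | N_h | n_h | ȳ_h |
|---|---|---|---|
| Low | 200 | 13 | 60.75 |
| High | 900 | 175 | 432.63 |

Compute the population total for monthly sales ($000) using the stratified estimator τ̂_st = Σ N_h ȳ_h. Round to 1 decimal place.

τ̂_st = Σ N_h ȳ_h = 200·60.75 + 900·432.63 = 401517.0

τ̂_st ≈ 401517.0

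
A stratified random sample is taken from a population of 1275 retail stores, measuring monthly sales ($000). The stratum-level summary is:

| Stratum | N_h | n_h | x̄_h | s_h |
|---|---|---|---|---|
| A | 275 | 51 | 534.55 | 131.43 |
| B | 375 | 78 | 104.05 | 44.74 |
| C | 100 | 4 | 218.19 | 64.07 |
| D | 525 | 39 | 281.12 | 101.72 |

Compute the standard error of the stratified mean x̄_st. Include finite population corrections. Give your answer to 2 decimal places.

V̂(x̄_st) = Σ W_h² (1 − n_h/N_h) s_h²/n_h, with W_h = N_h/N and N = 1275:
  stratum A: (275/1275)²·(1 − 51/275)·131.43²/51 = 12.8345
  stratum B: (375/1275)²·(1 − 78/375)·44.74²/78 = 1.75819
  stratum C: (100/1275)²·(1 − 4/100)·64.07²/4 = 6.06039
  stratum D: (525/1275)²·(1 − 39/525)·101.72²/39 = 41.6412
V̂(x̄_st) = 62.2943
SE(x̄_st) = √62.2943 = 7.89267

SE(x̄_st) ≈ 7.89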